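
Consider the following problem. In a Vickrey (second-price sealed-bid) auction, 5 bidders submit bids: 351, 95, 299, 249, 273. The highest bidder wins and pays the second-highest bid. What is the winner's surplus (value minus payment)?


Step 1: Sort bids in descending order: 351, 299, 273, 249, 95
Step 2: The winning bid is the highest: 351
Step 3: The payment equals the second-highest bid: 299
Step 4: Surplus = winner's bid - payment = 351 - 299 = 52

52


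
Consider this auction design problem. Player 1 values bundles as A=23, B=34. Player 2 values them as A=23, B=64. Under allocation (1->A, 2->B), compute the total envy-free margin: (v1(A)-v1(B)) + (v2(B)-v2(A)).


Step 1: Player 1's margin = v1(A) - v1(B) = 23 - 34 = -11
Step 2: Player 2's margin = v2(B) - v2(A) = 64 - 23 = 41
Step 3: Total margin = -11 + 41 = 30

30


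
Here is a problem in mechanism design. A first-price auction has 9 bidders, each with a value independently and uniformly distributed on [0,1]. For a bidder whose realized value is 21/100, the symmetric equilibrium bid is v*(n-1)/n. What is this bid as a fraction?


Step 1: The symmetric BNE bidding function is b(v) = v * (n-1) / n
Step 2: Substitute v = 21/100 and n = 9
Step 3: b = 21/100 * 8/9
Step 4: b = 14/75

14/75


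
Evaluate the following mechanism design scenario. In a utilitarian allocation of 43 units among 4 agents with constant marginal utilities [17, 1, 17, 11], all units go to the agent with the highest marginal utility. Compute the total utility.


Step 1: The marginal utilities are [17, 1, 17, 11]
Step 2: The highest marginal utility is 17
Step 3: All 43 units go to that agent
Step 4: Total utility = 17 * 43 = 731

731


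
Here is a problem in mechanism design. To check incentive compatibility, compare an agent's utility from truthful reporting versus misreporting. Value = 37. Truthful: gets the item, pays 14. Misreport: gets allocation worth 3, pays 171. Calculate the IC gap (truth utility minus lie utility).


Step 1: U(truth) = value - payment = 37 - 14 = 23
Step 2: U(lie) = allocation - payment = 3 - 171 = -168
Step 3: IC gap = 23 - (-168) = 191

191


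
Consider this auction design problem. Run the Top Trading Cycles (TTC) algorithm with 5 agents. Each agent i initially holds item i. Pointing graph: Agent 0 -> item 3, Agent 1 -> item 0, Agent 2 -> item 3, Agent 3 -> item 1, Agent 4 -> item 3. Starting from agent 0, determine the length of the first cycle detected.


Step 1: Trace the pointer graph from agent 0: 0 -> 3 -> 1 -> 0
Step 2: A cycle is detected when we revisit agent 0
Step 3: The cycle is: 0 -> 3 -> 1 -> 0
Step 4: Cycle length = 3

3


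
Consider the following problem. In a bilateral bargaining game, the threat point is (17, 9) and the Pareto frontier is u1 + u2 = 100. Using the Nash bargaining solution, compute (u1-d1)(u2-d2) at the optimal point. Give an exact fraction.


Step 1: The Nash solution splits surplus symmetrically above the disagreement point
Step 2: u1 = (total + d1 - d2)/2 = (100 + 17 - 9)/2 = 54
Step 3: u2 = (total - d1 + d2)/2 = (100 - 17 + 9)/2 = 46
Step 4: Nash product = (54 - 17) * (46 - 9)
Step 5: = 37 * 37 = 1369

1369


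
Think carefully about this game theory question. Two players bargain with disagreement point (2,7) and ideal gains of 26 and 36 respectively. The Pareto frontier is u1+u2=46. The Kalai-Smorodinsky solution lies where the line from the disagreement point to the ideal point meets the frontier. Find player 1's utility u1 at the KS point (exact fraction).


Step 1: At the KS point, (u1-d1)/r1 = (u2-d2)/r2 = t and u1+u2 = 46
Step 2: u1 = d1 + r1*t and u2 = d2 + r2*t, so (d1 + r1*t) + (d2 + r2*t) = 46
Step 3: t = (46 - 2 - 7)/(26 + 36) = 37/62
Step 4: u1 = d1 + r1*t = 2 + 26 * 37/62 = 543/31
Step 5: (Check: u2 = d2 + r2*t = 883/31; u1+u2 = 543/31 + 883/31 = 46, on the frontier.)

543/31


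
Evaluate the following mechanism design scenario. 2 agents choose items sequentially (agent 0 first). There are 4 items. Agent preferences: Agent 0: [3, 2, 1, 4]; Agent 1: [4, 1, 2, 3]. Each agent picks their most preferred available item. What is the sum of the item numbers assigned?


Step 1: Agent 0 picks item 3
Step 2: Agent 1 picks item 4
Step 3: Sum = 3 + 4 = 7

7


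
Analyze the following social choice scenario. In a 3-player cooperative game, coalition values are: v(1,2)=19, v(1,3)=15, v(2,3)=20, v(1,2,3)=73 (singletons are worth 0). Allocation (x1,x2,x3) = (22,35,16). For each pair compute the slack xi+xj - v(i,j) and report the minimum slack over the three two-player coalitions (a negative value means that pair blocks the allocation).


Step 1: Slack for coalition (1,2): x1+x2 - v12 = 57 - 19 = 38
Step 2: Slack for coalition (1,3): x1+x3 - v13 = 38 - 15 = 23
Step 3: Slack for coalition (2,3): x2+x3 - v23 = 51 - 20 = 31
Step 4: Minimum slack = min(38, 23, 31) = 23, attained by (1,3); no pair can gain by deviating, so the allocation is in the core

23


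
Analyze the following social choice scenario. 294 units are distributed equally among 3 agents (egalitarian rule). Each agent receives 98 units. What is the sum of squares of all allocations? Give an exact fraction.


Step 1: Each agent's share = 294/3 = 98
Step 2: Square of each share = (98)^2 = 9604
Step 3: Sum of squares = 3 * 9604 = 28812

28812


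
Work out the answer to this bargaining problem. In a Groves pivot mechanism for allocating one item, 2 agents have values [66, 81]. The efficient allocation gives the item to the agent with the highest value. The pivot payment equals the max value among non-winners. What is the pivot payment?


Step 1: The efficient winner is agent 1 with value 81
Step 2: Other agents' values: [66]
Step 3: Pivot payment = max(others) = 66
Step 4: The winner pays 66

66


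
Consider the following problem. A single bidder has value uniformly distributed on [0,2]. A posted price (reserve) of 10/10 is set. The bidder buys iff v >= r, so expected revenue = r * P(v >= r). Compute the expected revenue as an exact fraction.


Step 1: Posted price r = 1, value support [0,2]
Step 2: P(v >= r) = (2 - 1)/2 = 1/2
Step 3: Expected revenue = r * P(v >= r) = 1 * 1/2
Step 4: Revenue = 1/2

1/2


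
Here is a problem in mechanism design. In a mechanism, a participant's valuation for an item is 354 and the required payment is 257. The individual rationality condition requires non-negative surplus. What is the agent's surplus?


Step 1: Surplus = value - payment = 354 - 257 = 97
Step 2: IR is satisfied (surplus >= 0)

97


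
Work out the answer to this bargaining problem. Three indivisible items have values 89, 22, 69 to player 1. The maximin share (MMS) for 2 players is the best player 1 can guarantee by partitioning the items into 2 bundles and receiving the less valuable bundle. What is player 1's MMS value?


Step 1: Item values = 89, 22, 69
Step 2: Enumerate all 2-bundle partitions and take the smaller bundle:
  Partition 1: {89} vs {22,69} -> bundles 89, 91; min = 89
  Partition 2: {22} vs {89,69} -> bundles 22, 158; min = 22
  Partition 3: {69} vs {89,22} -> bundles 69, 111; min = 69
Step 3: MMS = max(89, 22, 69) = 89

89


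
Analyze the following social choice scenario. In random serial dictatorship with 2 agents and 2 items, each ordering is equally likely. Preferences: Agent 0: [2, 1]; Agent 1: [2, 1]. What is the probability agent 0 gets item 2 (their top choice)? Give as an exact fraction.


Step 1: Agent 0 wants item 2
Step 2: There are 2 possible orderings of agents
Step 3: In 1 orderings, agent 0 gets item 2
Step 4: Probability = 1/2

1/2


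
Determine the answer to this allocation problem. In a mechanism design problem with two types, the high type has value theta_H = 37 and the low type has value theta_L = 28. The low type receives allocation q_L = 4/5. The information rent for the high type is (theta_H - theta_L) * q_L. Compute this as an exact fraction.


Step 1: theta_H - theta_L = 37 - 28 = 9
Step 2: Information rent = (theta_H - theta_L) * q_L
Step 3: = 9 * 4/5
Step 4: = 36/5

36/5


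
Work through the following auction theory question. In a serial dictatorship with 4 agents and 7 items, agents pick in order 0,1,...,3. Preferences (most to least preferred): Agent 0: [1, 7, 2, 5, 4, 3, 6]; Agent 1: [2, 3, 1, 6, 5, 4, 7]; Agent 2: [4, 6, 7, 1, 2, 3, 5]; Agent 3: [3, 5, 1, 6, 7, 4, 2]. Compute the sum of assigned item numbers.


Step 1: Agent 0 picks item 1
Step 2: Agent 1 picks item 2
Step 3: Agent 2 picks item 4
Step 4: Agent 3 picks item 3
Step 5: Sum = 1 + 2 + 4 + 3 = 10

10


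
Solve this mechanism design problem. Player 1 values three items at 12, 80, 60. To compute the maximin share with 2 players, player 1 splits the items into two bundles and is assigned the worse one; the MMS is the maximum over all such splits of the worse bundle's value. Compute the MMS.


Step 1: Item values = 12, 80, 60
Step 2: Enumerate all 2-bundle partitions and take the smaller bundle:
  Partition 1: {12} vs {80,60} -> bundles 12, 140; min = 12
  Partition 2: {80} vs {12,60} -> bundles 80, 72; min = 72
  Partition 3: {60} vs {12,80} -> bundles 60, 92; min = 60
Step 3: MMS = max(12, 72, 60) = 72

72


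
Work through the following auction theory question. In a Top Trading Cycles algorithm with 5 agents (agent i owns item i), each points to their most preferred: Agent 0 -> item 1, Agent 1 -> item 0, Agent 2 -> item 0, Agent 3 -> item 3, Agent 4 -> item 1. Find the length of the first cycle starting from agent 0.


Step 1: Trace the pointer graph from agent 0: 0 -> 1 -> 0
Step 2: A cycle is detected when we revisit agent 0
Step 3: The cycle is: 0 -> 1 -> 0
Step 4: Cycle length = 2

2


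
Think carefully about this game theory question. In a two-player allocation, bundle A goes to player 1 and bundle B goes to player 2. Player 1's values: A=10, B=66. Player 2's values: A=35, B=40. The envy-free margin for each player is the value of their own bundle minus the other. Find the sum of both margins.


Step 1: Player 1's margin = v1(A) - v1(B) = 10 - 66 = -56
Step 2: Player 2's margin = v2(B) - v2(A) = 40 - 35 = 5
Step 3: Total margin = -56 + 5 = -51

-51


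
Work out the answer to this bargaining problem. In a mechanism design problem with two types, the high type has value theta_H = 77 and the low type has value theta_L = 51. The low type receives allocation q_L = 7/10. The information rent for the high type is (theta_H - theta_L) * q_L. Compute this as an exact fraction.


Step 1: theta_H - theta_L = 77 - 51 = 26
Step 2: Information rent = (theta_H - theta_L) * q_L
Step 3: = 26 * 7/10
Step 4: = 91/5

91/5


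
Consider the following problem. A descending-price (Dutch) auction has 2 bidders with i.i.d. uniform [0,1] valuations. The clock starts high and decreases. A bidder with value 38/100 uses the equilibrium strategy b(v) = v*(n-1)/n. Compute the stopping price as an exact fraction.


Step 1: Dutch auctions are strategically equivalent to first-price auctions
Step 2: The equilibrium bid is b(v) = v*(n-1)/n
Step 3: b = 19/50 * 1/2
Step 4: b = 19/100

19/100


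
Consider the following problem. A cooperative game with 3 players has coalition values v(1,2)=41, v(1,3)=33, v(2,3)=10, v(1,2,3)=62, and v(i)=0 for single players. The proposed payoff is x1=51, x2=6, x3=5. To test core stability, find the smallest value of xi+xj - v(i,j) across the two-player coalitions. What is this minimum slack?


Step 1: Slack for coalition (1,2): x1+x2 - v12 = 57 - 41 = 16
Step 2: Slack for coalition (1,3): x1+x3 - v13 = 56 - 33 = 23
Step 3: Slack for coalition (2,3): x2+x3 - v23 = 11 - 10 = 1
Step 4: Minimum slack = min(16, 23, 1) = 1, attained by (2,3); no pair can gain by deviating, so the allocation is in the core

1


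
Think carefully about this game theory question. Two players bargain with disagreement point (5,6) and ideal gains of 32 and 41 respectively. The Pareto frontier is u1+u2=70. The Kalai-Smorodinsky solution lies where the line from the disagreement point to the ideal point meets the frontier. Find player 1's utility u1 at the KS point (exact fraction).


Step 1: At the KS point, (u1-d1)/r1 = (u2-d2)/r2 = t and u1+u2 = 70
Step 2: u1 = d1 + r1*t and u2 = d2 + r2*t, so (d1 + r1*t) + (d2 + r2*t) = 70
Step 3: t = (70 - 5 - 6)/(32 + 41) = 59/73
Step 4: u1 = d1 + r1*t = 5 + 32 * 59/73 = 2253/73
Step 5: (Check: u2 = d2 + r2*t = 2857/73; u1+u2 = 2253/73 + 2857/73 = 70, on the frontier.)

2253/73


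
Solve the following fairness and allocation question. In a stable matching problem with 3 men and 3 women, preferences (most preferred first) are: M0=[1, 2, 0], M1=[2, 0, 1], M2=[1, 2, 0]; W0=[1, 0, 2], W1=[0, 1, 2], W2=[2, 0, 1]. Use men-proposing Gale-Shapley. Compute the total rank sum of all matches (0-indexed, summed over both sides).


Step 1: Run Gale-Shapley (men propose, women hold best offer):
  M0 proposes to W1; she accepts
  M1 proposes to W2; she accepts
  M2 proposes to W1; rejected
  M2 proposes to W2; she switches from M1
  M1 proposes to W0; she accepts
Step 2: Final matching: W0-M1, W1-M0, W2-M2
Step 3: 0-indexed ranks (man's rank of his match, then woman's): 1 + 0 + 0 + 0 + 1 + 0
Step 4: Total rank sum = 2

2


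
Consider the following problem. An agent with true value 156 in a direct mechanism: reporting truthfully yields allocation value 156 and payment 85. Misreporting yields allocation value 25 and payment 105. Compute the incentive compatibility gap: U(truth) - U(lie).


Step 1: U(truth) = value - payment = 156 - 85 = 71
Step 2: U(lie) = allocation - payment = 25 - 105 = -80
Step 3: IC gap = 71 - (-80) = 151

151


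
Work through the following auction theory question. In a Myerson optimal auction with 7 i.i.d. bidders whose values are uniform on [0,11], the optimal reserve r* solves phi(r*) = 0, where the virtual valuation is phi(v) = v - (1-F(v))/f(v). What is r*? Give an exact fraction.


Step 1: For U[0,11], F(v) = v/11 and f(v) = 1/11
Step 2: phi(v) = v - (1 - v/11)/(1/11) = v - (11 - v) = 2v - 11
Step 3: Set phi(r*) = 0: 2r* - 11 = 0
Step 4: r* = 11/2 (the number of bidders n = 7 does not enter)

11/2


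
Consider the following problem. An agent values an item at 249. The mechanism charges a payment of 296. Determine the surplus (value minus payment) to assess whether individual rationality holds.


Step 1: Surplus = value - payment = 249 - 296 = -47
Step 2: IR is violated (surplus < 0)

-47


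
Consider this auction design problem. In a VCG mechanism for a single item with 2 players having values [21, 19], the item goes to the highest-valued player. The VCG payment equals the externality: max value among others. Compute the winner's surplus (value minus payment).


Step 1: The winner is the agent with the highest value: agent 0 with value 21
Step 2: Values of other agents: [19]
Step 3: VCG payment = max of others' values = 19
Step 4: Surplus = 21 - 19 = 2

2


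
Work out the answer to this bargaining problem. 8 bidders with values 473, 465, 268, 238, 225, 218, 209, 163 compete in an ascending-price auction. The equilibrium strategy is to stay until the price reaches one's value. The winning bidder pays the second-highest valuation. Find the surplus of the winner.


Step 1: Identify the highest value: 473
Step 2: Identify the second-highest value: 465
Step 3: The final price = second-highest value = 465
Step 4: Surplus = 473 - 465 = 8

8


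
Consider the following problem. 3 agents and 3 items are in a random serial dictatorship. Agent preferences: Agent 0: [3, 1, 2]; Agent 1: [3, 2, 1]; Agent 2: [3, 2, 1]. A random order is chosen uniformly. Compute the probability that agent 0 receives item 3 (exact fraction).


Step 1: Agent 0 wants item 3
Step 2: There are 6 possible orderings of agents
Step 3: In 2 orderings, agent 0 gets item 3
Step 4: Probability = 2/6 = 1/3

1/3


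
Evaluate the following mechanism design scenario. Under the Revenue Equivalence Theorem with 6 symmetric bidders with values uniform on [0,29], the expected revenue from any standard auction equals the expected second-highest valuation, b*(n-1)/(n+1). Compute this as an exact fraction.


Step 1: By Revenue Equivalence, expected revenue = b*(n-1)/(n+1)
Step 2: Substituting n = 6, b = 29
Step 3: Revenue = 29*(6-1)/(6+1) = 29*5/7
Step 4: Revenue = 145/7

145/7


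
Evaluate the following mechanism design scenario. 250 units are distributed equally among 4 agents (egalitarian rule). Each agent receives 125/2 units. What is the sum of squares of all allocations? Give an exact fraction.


Step 1: Each agent's share = 250/4 = 125/2
Step 2: Square of each share = (125/2)^2 = 15625/4
Step 3: Sum of squares = 4 * 15625/4 = 15625

15625


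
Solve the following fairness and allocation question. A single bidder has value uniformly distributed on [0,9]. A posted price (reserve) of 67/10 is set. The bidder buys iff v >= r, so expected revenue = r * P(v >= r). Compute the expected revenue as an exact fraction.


Step 1: Posted price r = 67/10, value support [0,9]
Step 2: P(v >= r) = (9 - 67/10)/9 = 23/90
Step 3: Expected revenue = r * P(v >= r) = 67/10 * 23/90
Step 4: Revenue = 1541/900

1541/900


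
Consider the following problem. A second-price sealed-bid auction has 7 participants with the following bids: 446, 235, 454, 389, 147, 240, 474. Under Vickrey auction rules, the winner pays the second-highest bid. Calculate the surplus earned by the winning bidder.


Step 1: Sort bids in descending order: 474, 454, 446, 389, 240, 235, 147
Step 2: The winning bid is the highest: 474
Step 3: The payment equals the second-highest bid: 454
Step 4: Surplus = winner's bid - payment = 474 - 454 = 20

20


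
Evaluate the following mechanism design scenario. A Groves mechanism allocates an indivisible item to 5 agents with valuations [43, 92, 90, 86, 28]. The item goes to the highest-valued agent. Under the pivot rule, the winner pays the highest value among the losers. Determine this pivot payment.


Step 1: The efficient winner is agent 1 with value 92
Step 2: Other agents' values: [43, 90, 86, 28]
Step 3: Pivot payment = max(others) = 90
Step 4: The winner pays 90

90


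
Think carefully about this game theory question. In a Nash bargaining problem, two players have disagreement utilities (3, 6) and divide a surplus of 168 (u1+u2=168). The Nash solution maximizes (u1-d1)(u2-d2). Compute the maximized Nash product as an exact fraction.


Step 1: The Nash solution splits surplus symmetrically above the disagreement point
Step 2: u1 = (total + d1 - d2)/2 = (168 + 3 - 6)/2 = 165/2
Step 3: u2 = (total - d1 + d2)/2 = (168 - 3 + 6)/2 = 171/2
Step 4: Nash product = (165/2 - 3) * (171/2 - 6)
Step 5: = 159/2 * 159/2 = 25281/4

25281/4


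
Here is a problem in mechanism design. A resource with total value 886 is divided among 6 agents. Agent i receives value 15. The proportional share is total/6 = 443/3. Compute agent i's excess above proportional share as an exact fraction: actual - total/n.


Step 1: Proportional share = 886/6 = 443/3
Step 2: Agent's actual allocation = 15
Step 3: Excess = 15 - 443/3 = -398/3

-398/3


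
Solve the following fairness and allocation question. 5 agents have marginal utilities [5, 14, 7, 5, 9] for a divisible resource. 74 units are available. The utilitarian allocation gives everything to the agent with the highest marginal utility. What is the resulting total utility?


Step 1: The marginal utilities are [5, 14, 7, 5, 9]
Step 2: The highest marginal utility is 14
Step 3: All 74 units go to that agent
Step 4: Total utility = 14 * 74 = 1036

1036


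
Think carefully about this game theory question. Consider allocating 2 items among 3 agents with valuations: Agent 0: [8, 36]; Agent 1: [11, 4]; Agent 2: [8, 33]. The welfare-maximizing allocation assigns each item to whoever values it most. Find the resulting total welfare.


Step 1: For each item, find the maximum value among all agents.
Step 2: Item 0 -> Agent 1 (value 11)
Step 3: Item 1 -> Agent 0 (value 36)
Step 4: Total welfare = 11 + 36 = 47

47


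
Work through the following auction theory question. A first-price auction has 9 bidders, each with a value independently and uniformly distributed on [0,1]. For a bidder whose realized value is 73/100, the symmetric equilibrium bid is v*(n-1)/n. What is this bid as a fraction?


Step 1: The symmetric BNE bidding function is b(v) = v * (n-1) / n
Step 2: Substitute v = 73/100 and n = 9
Step 3: b = 73/100 * 8/9
Step 4: b = 146/225

146/225


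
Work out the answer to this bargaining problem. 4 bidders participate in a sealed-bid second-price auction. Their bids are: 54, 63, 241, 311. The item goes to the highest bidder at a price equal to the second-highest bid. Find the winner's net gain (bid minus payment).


Step 1: Sort bids in descending order: 311, 241, 63, 54
Step 2: The winning bid is the highest: 311
Step 3: The payment equals the second-highest bid: 241
Step 4: Surplus = winner's bid - payment = 311 - 241 = 70

70


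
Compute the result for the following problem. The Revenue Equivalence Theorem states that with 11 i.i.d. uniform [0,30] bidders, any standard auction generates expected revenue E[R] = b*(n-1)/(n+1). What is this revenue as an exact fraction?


Step 1: By Revenue Equivalence, expected revenue = b*(n-1)/(n+1)
Step 2: Substituting n = 11, b = 30
Step 3: Revenue = 30*(11-1)/(11+1) = 30*10/12
Step 4: Revenue = 300/12 = 25

25


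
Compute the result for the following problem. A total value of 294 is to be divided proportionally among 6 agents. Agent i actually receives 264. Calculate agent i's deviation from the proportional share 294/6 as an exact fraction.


Step 1: Proportional share = 294/6 = 49
Step 2: Agent's actual allocation = 264
Step 3: Excess = 264 - 49 = 215

215


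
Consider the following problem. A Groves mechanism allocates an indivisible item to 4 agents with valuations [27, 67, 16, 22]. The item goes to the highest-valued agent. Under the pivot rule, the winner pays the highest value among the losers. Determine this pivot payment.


Step 1: The efficient winner is agent 1 with value 67
Step 2: Other agents' values: [27, 16, 22]
Step 3: Pivot payment = max(others) = 27
Step 4: The winner pays 27

27


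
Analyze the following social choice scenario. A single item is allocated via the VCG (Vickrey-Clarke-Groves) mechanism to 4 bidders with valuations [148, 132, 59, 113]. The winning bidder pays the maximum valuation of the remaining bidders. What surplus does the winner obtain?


Step 1: The winner is the agent with the highest value: agent 0 with value 148
Step 2: Values of other agents: [132, 59, 113]
Step 3: VCG payment = max of others' values = 132
Step 4: Surplus = 148 - 132 = 16

16


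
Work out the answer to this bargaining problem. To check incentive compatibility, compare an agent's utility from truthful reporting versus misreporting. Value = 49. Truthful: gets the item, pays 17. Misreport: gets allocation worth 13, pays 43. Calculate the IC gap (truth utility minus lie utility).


Step 1: U(truth) = value - payment = 49 - 17 = 32
Step 2: U(lie) = allocation - payment = 13 - 43 = -30
Step 3: IC gap = 32 - (-30) = 62

62


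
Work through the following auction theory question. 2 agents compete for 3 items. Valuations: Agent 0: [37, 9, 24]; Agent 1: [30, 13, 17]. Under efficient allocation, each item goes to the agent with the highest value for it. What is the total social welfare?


Step 1: For each item, find the maximum value among all agents.
Step 2: Item 0 -> Agent 0 (value 37)
Step 3: Item 1 -> Agent 1 (value 13)
Step 4: Item 2 -> Agent 0 (value 24)
Step 5: Total welfare = 37 + 13 + 24 = 74

74


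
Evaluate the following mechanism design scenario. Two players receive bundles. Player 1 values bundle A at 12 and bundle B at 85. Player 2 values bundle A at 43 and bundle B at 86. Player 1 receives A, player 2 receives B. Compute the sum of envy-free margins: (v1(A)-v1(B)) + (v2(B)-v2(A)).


Step 1: Player 1's margin = v1(A) - v1(B) = 12 - 85 = -73
Step 2: Player 2's margin = v2(B) - v2(A) = 86 - 43 = 43
Step 3: Total margin = -73 + 43 = -30

-30


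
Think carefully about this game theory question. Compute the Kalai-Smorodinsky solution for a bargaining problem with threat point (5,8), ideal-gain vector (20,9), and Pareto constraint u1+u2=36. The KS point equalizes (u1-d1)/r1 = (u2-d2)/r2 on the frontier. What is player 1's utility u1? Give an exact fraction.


Step 1: At the KS point, (u1-d1)/r1 = (u2-d2)/r2 = t and u1+u2 = 36
Step 2: u1 = d1 + r1*t and u2 = d2 + r2*t, so (d1 + r1*t) + (d2 + r2*t) = 36
Step 3: t = (36 - 5 - 8)/(20 + 9) = 23/29
Step 4: u1 = d1 + r1*t = 5 + 20 * 23/29 = 605/29
Step 5: (Check: u2 = d2 + r2*t = 439/29; u1+u2 = 605/29 + 439/29 = 36, on the frontier.)

605/29


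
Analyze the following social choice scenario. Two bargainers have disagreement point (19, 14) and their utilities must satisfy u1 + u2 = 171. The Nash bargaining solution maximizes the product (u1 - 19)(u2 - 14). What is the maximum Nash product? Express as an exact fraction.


Step 1: The Nash solution splits surplus symmetrically above the disagreement point
Step 2: u1 = (total + d1 - d2)/2 = (171 + 19 - 14)/2 = 88
Step 3: u2 = (total - d1 + d2)/2 = (171 - 19 + 14)/2 = 83
Step 4: Nash product = (88 - 19) * (83 - 14)
Step 5: = 69 * 69 = 4761

4761


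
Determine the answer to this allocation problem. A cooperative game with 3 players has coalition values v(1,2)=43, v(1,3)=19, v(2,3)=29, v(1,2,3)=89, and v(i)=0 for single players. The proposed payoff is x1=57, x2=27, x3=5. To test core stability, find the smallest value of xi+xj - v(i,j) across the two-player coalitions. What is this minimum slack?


Step 1: Slack for coalition (1,2): x1+x2 - v12 = 84 - 43 = 41
Step 2: Slack for coalition (1,3): x1+x3 - v13 = 62 - 19 = 43
Step 3: Slack for coalition (2,3): x2+x3 - v23 = 32 - 29 = 3
Step 4: Minimum slack = min(41, 43, 3) = 3, attained by (2,3); no pair can gain by deviating, so the allocation is in the core

3


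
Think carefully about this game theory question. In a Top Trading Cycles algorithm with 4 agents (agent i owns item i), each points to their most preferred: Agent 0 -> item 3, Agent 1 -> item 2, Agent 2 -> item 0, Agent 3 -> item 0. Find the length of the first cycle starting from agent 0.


Step 1: Trace the pointer graph from agent 0: 0 -> 3 -> 0
Step 2: A cycle is detected when we revisit agent 0
Step 3: The cycle is: 0 -> 3 -> 0
Step 4: Cycle length = 2

2


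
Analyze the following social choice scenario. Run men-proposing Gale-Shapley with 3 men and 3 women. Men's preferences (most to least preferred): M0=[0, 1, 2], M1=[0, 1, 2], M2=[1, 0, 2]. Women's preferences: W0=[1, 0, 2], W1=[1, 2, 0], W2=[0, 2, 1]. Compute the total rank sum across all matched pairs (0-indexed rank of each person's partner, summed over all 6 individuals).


Step 1: Run Gale-Shapley (men propose, women hold best offer):
  M0 proposes to W0; she accepts
  M1 proposes to W0; she switches from M0
  M2 proposes to W1; she accepts
  M0 proposes to W1; rejected
  M0 proposes to W2; she accepts
Step 2: Final matching: W0-M1, W1-M2, W2-M0
Step 3: 0-indexed ranks (man's rank of his match, then woman's): 0 + 0 + 0 + 1 + 2 + 0
Step 4: Total rank sum = 3

3


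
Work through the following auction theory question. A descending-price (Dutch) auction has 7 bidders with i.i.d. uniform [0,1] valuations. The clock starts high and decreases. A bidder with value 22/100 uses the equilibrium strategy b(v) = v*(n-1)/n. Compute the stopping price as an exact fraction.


Step 1: Dutch auctions are strategically equivalent to first-price auctions
Step 2: The equilibrium bid is b(v) = v*(n-1)/n
Step 3: b = 11/50 * 6/7
Step 4: b = 33/175

33/175


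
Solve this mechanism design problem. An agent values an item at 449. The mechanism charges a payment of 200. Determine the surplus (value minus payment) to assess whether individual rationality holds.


Step 1: Surplus = value - payment = 449 - 200 = 249
Step 2: IR is satisfied (surplus >= 0)

249


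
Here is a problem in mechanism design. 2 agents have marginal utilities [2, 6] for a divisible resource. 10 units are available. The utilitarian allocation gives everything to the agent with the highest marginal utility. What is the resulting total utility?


Step 1: The marginal utilities are [2, 6]
Step 2: The highest marginal utility is 6
Step 3: All 10 units go to that agent
Step 4: Total utility = 6 * 10 = 60

60


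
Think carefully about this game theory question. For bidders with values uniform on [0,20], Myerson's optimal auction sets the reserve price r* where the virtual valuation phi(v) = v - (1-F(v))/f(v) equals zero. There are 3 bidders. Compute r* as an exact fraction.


Step 1: For U[0,20], F(v) = v/20 and f(v) = 1/20
Step 2: phi(v) = v - (1 - v/20)/(1/20) = v - (20 - v) = 2v - 20
Step 3: Set phi(r*) = 0: 2r* - 20 = 0
Step 4: r* = 20/2 = 10 (the number of bidders n = 3 does not enter)

10


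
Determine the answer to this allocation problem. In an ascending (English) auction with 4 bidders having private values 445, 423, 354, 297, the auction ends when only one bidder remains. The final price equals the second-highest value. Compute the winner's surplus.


Step 1: Identify the highest value: 445
Step 2: Identify the second-highest value: 423
Step 3: The final price = second-highest value = 423
Step 4: Surplus = 445 - 423 = 22

22


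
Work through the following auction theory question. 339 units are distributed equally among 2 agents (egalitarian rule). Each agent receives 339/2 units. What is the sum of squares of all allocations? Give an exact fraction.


Step 1: Each agent's share = 339/2
Step 2: Square of each share = (339/2)^2 = 114921/4
Step 3: Sum of squares = 2 * 114921/4 = 114921/2

114921/2


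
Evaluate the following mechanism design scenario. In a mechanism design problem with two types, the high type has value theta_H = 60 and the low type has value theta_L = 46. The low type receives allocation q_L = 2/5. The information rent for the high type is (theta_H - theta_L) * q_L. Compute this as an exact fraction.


Step 1: theta_H - theta_L = 60 - 46 = 14
Step 2: Information rent = (theta_H - theta_L) * q_L
Step 3: = 14 * 2/5
Step 4: = 28/5

28/5


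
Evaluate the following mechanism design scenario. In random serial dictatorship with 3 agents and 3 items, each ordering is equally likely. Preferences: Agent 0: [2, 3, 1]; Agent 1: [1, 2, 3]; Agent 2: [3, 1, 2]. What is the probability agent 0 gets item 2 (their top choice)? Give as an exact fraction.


Step 1: Agent 0 wants item 2
Step 2: There are 6 possible orderings of agents
Step 3: In 6 orderings, agent 0 gets item 2
Step 4: Probability = 6/6 = 1

1


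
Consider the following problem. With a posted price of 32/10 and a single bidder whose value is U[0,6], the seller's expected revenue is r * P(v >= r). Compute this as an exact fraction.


Step 1: Posted price r = 16/5, value support [0,6]
Step 2: P(v >= r) = (6 - 16/5)/6 = 7/15
Step 3: Expected revenue = r * P(v >= r) = 16/5 * 7/15
Step 4: Revenue = 112/75

112/75


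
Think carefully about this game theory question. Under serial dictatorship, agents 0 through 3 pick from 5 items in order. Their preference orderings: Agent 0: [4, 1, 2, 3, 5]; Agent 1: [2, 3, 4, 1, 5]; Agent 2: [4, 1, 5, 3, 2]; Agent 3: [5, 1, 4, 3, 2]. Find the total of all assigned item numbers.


Step 1: Agent 0 picks item 4
Step 2: Agent 1 picks item 2
Step 3: Agent 2 picks item 1
Step 4: Agent 3 picks item 5
Step 5: Sum = 4 + 2 + 1 + 5 = 12

12


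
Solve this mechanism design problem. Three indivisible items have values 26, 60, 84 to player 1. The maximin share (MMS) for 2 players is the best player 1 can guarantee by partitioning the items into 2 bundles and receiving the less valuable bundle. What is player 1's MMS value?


Step 1: Item values = 26, 60, 84
Step 2: Enumerate all 2-bundle partitions and take the smaller bundle:
  Partition 1: {26} vs {60,84} -> bundles 26, 144; min = 26
  Partition 2: {60} vs {26,84} -> bundles 60, 110; min = 60
  Partition 3: {84} vs {26,60} -> bundles 84, 86; min = 84
Step 3: MMS = max(26, 60, 84) = 84

84


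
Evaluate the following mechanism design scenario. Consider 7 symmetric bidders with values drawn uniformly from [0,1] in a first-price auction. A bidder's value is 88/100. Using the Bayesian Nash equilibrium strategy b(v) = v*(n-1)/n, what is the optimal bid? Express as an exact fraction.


Step 1: The symmetric BNE bidding function is b(v) = v * (n-1) / n
Step 2: Substitute v = 22/25 and n = 7
Step 3: b = 22/25 * 6/7
Step 4: b = 132/175

132/175


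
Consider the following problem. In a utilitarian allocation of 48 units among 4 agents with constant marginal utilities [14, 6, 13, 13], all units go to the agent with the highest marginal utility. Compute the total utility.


Step 1: The marginal utilities are [14, 6, 13, 13]
Step 2: The highest marginal utility is 14
Step 3: All 48 units go to that agent
Step 4: Total utility = 14 * 48 = 672

672


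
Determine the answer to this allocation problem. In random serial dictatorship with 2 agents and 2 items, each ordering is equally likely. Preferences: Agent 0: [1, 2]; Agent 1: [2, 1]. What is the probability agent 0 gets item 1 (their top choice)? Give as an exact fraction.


Step 1: Agent 0 wants item 1
Step 2: There are 2 possible orderings of agents
Step 3: In 2 orderings, agent 0 gets item 1
Step 4: Probability = 2/2 = 1

1


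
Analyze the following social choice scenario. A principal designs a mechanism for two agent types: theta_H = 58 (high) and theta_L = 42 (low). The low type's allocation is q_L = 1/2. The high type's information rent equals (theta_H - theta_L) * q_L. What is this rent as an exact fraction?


Step 1: theta_H - theta_L = 58 - 42 = 16
Step 2: Information rent = (theta_H - theta_L) * q_L
Step 3: = 16 * 1/2
Step 4: = 8

8


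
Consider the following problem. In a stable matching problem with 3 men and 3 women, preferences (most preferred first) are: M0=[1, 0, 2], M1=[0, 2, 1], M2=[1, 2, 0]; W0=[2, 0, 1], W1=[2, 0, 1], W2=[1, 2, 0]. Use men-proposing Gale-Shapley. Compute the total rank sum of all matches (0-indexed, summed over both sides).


Step 1: Run Gale-Shapley (men propose, women hold best offer):
  M0 proposes to W1; she accepts
  M1 proposes to W0; she accepts
  M2 proposes to W1; she switches from M0
  M0 proposes to W0; she switches from M1
  M1 proposes to W2; she accepts
Step 2: Final matching: W0-M0, W1-M2, W2-M1
Step 3: 0-indexed ranks (man's rank of his match, then woman's): 1 + 1 + 0 + 0 + 1 + 0
Step 4: Total rank sum = 3

3


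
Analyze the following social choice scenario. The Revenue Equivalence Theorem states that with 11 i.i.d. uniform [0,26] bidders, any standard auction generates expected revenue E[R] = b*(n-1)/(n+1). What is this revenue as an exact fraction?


Step 1: By Revenue Equivalence, expected revenue = b*(n-1)/(n+1)
Step 2: Substituting n = 11, b = 26
Step 3: Revenue = 26*(11-1)/(11+1) = 26*10/12
Step 4: Revenue = 260/12 = 65/3

65/3


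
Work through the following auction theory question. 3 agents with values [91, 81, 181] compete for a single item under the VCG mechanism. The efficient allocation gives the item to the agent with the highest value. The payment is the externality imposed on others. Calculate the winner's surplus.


Step 1: The winner is the agent with the highest value: agent 2 with value 181
Step 2: Values of other agents: [91, 81]
Step 3: VCG payment = max of others' values = 91
Step 4: Surplus = 181 - 91 = 90

90


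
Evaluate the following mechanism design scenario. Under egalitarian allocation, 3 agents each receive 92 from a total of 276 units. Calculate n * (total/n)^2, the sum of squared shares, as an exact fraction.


Step 1: Each agent's share = 276/3 = 92
Step 2: Square of each share = (92)^2 = 8464
Step 3: Sum of squares = 3 * 8464 = 25392

25392


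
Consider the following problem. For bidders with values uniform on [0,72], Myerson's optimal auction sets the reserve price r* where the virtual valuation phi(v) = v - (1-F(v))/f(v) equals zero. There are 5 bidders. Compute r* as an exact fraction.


Step 1: For U[0,72], F(v) = v/72 and f(v) = 1/72
Step 2: phi(v) = v - (1 - v/72)/(1/72) = v - (72 - v) = 2v - 72
Step 3: Set phi(r*) = 0: 2r* - 72 = 0
Step 4: r* = 72/2 = 36 (the number of bidders n = 5 does not enter)

36


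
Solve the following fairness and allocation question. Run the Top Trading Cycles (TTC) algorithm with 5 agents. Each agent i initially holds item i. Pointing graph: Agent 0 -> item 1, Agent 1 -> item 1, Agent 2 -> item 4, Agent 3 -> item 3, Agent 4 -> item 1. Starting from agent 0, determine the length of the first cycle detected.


Step 1: Trace the pointer graph from agent 0: 0 -> 1 -> 1
Step 2: A cycle is detected when we revisit agent 1
Step 3: The cycle is: 1 -> 1
Step 4: Cycle length = 1

1


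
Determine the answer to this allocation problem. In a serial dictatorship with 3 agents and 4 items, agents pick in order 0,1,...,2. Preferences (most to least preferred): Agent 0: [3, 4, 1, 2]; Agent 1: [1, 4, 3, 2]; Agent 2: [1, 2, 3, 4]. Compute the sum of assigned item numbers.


Step 1: Agent 0 picks item 3
Step 2: Agent 1 picks item 1
Step 3: Agent 2 picks item 2
Step 4: Sum = 3 + 1 + 2 = 6

6


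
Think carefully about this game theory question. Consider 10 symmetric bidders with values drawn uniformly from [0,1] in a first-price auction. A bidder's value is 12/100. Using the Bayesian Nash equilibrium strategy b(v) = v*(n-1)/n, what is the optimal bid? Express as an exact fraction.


Step 1: The symmetric BNE bidding function is b(v) = v * (n-1) / n
Step 2: Substitute v = 3/25 and n = 10
Step 3: b = 3/25 * 9/10
Step 4: b = 27/250

27/250


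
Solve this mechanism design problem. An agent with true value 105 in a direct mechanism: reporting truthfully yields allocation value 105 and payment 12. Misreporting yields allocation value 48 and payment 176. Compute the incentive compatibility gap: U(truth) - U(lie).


Step 1: U(truth) = value - payment = 105 - 12 = 93
Step 2: U(lie) = allocation - payment = 48 - 176 = -128
Step 3: IC gap = 93 - (-128) = 221

221


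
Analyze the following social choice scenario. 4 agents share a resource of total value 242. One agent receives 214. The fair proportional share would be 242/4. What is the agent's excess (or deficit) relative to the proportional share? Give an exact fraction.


Step 1: Proportional share = 242/4 = 121/2
Step 2: Agent's actual allocation = 214
Step 3: Excess = 214 - 121/2 = 307/2

307/2


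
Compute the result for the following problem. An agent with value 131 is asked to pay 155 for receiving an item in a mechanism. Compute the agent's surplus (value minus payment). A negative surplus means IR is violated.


Step 1: Surplus = value - payment = 131 - 155 = -24
Step 2: IR is violated (surplus < 0)

-24


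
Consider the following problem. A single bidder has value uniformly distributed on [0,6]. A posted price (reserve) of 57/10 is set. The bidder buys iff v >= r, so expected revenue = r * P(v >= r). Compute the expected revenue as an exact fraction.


Step 1: Posted price r = 57/10, value support [0,6]
Step 2: P(v >= r) = (6 - 57/10)/6 = 1/20
Step 3: Expected revenue = r * P(v >= r) = 57/10 * 1/20
Step 4: Revenue = 57/200

57/200


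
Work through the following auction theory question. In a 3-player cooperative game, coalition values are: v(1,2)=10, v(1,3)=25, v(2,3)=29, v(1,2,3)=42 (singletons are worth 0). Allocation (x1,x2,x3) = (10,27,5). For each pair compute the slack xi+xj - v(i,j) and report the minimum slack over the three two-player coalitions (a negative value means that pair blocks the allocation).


Step 1: Slack for coalition (1,2): x1+x2 - v12 = 37 - 10 = 27
Step 2: Slack for coalition (1,3): x1+x3 - v13 = 15 - 25 = -10
Step 3: Slack for coalition (2,3): x2+x3 - v23 = 32 - 29 = 3
Step 4: Minimum slack = min(27, -10, 3) = -10, attained by (1,3); coalition (1,3) can block (slack < 0), so the allocation is not in the core

-10
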